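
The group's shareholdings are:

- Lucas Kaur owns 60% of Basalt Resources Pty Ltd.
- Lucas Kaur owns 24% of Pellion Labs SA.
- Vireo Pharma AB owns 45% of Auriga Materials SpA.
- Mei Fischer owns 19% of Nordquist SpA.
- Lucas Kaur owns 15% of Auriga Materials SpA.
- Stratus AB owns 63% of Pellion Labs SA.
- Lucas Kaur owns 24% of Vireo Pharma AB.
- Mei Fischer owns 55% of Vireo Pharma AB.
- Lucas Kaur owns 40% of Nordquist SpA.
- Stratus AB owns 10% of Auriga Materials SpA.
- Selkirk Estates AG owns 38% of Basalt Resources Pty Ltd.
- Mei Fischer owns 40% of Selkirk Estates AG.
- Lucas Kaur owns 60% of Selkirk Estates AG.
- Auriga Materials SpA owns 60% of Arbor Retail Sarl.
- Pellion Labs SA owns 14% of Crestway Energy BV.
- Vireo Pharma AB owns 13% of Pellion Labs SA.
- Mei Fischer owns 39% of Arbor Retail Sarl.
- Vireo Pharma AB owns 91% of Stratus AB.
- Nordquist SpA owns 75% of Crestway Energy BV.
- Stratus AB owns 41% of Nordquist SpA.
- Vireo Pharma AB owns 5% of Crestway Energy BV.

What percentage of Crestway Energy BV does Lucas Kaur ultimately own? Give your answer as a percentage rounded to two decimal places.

Lucas reaches Crestway along 6 paths.
Via Vireo → Stratus → Nordquist: 24% × 91% × 41% × 75% = 6.7158%.
Via Nordquist: 40% × 75% = 30%.
Via Vireo → Stratus → Pellion: 24% × 91% × 63% × 14% = 1.926288%.
Via Pellion: 24% × 14% = 3.36%.
Via Vireo → Pellion: 24% × 13% × 14% = 0.4368%.
Via Vireo: 24% × 5% = 1.2%.
Total: 6.7158% + 30% + 1.926288% + 3.36% + 0.4368% + 1.2% = 43.638888%.
Rounded: 43.64%.

43.64%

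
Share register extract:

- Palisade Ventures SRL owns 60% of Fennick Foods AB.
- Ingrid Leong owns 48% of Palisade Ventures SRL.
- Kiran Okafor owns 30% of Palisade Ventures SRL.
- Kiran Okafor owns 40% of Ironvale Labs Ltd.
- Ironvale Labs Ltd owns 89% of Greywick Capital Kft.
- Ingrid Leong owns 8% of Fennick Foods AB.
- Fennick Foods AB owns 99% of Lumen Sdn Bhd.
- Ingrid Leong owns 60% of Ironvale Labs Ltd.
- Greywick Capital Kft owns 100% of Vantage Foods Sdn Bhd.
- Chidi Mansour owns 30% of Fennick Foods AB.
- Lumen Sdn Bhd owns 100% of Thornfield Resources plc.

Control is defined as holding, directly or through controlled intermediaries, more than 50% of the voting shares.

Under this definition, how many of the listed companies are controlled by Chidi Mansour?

Chidi's largest direct stake is 30% in Fennick, which does not meet the threshold.
Chidi controls 0 companies.

0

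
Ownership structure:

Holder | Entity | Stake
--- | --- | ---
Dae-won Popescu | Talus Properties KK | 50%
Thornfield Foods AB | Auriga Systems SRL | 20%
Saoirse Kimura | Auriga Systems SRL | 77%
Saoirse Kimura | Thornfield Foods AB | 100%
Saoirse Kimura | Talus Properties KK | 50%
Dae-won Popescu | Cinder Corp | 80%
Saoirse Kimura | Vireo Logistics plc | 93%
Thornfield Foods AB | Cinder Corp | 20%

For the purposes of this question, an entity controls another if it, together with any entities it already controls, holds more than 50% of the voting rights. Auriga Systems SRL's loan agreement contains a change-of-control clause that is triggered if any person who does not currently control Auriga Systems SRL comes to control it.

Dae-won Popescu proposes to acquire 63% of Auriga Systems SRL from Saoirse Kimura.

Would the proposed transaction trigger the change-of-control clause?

The purchase adds only to Dae-won's holdings (Saoirse's stake shrinks), so Dae-won is the only person who could newly come to control Auriga.
Dae-won holds 80% of Cinder, so Dae-won controls Cinder.
Neither Dae-won nor any entity Dae-won controls holds any voting interest in Auriga.
So before the transaction, Dae-won does not control Auriga.
After the purchase, Dae-won holds 63% of Auriga directly, and Saoirse's stake falls to 14%.
Dae-won holds 63% of Auriga, so Dae-won controls Auriga.
Dae-won did not control Auriga before and does after, so the clause is triggered.

Yes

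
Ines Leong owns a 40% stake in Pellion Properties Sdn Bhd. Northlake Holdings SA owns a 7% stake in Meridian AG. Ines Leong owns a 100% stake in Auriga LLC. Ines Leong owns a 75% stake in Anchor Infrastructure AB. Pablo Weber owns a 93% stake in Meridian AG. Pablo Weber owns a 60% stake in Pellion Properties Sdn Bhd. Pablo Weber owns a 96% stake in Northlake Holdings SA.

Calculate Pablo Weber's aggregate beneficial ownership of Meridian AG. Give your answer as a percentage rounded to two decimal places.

99.72%

Pablo reaches Meridian along 2 paths.
Direct stake: 93% = 93%.
Via Northlake: 96% × 7% = 6.72%.
Total: 93% + 6.72% = 99.72%.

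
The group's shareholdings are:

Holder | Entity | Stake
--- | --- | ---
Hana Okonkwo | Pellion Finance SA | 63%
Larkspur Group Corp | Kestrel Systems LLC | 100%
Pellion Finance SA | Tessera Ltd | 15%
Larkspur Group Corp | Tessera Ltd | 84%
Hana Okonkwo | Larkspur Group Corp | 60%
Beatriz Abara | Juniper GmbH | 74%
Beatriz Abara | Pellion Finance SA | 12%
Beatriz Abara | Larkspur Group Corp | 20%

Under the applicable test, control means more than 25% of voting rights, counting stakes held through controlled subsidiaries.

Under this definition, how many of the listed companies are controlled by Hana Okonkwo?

Hana holds 63% of Pellion, so Hana controls Pellion.
Hana holds 60% of Larkspur, so Hana controls Larkspur.
Larkspur and Pellion together hold 84% + 15% = 99% of Tessera, so Hana controls Tessera.
Larkspur holds 100% of Kestrel, so Hana controls Kestrel.
No other company's threshold is met.
Hana controls 4 companies.

4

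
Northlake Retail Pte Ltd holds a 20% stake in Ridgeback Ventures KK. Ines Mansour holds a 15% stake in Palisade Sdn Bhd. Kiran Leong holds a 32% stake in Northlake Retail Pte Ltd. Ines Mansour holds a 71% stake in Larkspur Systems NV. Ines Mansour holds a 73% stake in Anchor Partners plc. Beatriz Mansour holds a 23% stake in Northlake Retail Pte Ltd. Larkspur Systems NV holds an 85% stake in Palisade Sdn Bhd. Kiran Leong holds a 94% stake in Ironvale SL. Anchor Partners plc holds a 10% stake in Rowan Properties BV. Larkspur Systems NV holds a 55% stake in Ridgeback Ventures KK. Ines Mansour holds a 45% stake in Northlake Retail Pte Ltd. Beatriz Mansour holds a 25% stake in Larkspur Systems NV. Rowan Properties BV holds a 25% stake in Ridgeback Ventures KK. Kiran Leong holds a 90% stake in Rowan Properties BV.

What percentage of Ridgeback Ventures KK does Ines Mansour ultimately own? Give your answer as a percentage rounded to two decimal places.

Ines reaches Ridgeback along 3 paths.
Via Northlake: 45% × 20% = 9%.
Via Larkspur: 71% × 55% = 39.05%.
Via Anchor → Rowan: 73% × 10% × 25% = 1.825%.
Total: 9% + 39.05% + 1.825% = 49.875%.
Rounded: 49.88%.

49.88%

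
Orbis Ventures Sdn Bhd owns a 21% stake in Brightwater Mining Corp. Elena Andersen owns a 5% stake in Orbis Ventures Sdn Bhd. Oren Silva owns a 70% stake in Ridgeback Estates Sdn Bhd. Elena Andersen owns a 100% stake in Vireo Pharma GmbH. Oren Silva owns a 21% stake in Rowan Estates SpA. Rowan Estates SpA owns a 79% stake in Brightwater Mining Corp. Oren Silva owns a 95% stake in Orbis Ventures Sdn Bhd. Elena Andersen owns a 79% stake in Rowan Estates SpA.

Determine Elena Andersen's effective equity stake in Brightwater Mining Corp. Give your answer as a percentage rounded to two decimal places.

63.46%

Elena reaches Brightwater along 2 paths.
Via Orbis: 5% × 21% = 1.05%.
Via Rowan: 79% × 79% = 62.41%.
Total: 1.05% + 62.41% = 63.46%.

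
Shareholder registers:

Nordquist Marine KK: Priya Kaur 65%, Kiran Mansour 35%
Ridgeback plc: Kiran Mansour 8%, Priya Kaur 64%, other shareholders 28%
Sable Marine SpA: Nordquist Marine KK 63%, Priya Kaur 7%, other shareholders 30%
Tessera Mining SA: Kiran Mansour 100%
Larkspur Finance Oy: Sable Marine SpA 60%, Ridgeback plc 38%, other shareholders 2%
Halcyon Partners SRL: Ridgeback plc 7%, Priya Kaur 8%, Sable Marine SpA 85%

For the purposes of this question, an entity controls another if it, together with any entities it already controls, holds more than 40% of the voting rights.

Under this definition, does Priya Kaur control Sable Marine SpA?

Yes

Priya holds 65% of Nordquist, so Priya controls Nordquist.
Nordquist and Priya together hold 63% + 7% = 70% of Sable, so Priya controls Sable.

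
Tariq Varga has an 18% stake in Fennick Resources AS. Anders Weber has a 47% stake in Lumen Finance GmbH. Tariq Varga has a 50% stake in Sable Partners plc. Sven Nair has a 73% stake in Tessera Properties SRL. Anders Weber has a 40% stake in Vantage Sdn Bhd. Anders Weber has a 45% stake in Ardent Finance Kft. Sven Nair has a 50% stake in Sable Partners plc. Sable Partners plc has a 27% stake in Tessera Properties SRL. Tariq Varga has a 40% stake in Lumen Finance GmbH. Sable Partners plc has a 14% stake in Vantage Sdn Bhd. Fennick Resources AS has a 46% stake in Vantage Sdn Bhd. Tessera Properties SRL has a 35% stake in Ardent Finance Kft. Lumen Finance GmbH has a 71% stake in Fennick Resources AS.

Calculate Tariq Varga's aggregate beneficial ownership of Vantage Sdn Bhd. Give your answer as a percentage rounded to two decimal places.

Tariq reaches Vantage along 3 paths.
Via Sable: 50% × 14% = 7%.
Via Lumen → Fennick: 40% × 71% × 46% = 13.064%.
Via Fennick: 18% × 46% = 8.28%.
Total: 7% + 13.064% + 8.28% = 28.344%.
Rounded: 28.34%.

28.34%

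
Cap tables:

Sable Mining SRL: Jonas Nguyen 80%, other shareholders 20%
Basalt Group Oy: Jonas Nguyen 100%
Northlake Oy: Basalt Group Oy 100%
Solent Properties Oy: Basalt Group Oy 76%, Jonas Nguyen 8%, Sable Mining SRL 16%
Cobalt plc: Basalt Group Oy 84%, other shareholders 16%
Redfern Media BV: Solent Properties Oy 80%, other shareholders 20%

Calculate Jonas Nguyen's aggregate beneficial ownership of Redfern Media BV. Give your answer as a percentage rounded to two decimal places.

Jonas reaches Redfern along 3 paths.
Via Basalt → Solent: 100% × 76% × 80% = 60.8%.
Via Solent: 8% × 80% = 6.4%.
Via Sable → Solent: 80% × 16% × 80% = 10.24%.
Total: 60.8% + 6.4% + 10.24% = 77.44%.

77.44%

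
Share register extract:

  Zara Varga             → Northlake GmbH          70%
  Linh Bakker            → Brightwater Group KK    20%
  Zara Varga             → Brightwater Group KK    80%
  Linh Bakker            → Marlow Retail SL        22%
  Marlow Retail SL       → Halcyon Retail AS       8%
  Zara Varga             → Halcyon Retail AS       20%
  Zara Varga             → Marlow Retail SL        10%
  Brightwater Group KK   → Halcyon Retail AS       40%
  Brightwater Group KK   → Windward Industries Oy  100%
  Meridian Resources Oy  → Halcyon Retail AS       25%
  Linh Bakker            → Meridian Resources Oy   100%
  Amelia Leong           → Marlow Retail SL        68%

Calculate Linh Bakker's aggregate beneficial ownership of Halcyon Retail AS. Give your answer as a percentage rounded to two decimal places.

34.76%

Linh reaches Halcyon along 3 paths.
Via Brightwater: 20% × 40% = 8%.
Via Meridian: 100% × 25% = 25%.
Via Marlow: 22% × 8% = 1.76%.
Total: 8% + 25% + 1.76% = 34.76%.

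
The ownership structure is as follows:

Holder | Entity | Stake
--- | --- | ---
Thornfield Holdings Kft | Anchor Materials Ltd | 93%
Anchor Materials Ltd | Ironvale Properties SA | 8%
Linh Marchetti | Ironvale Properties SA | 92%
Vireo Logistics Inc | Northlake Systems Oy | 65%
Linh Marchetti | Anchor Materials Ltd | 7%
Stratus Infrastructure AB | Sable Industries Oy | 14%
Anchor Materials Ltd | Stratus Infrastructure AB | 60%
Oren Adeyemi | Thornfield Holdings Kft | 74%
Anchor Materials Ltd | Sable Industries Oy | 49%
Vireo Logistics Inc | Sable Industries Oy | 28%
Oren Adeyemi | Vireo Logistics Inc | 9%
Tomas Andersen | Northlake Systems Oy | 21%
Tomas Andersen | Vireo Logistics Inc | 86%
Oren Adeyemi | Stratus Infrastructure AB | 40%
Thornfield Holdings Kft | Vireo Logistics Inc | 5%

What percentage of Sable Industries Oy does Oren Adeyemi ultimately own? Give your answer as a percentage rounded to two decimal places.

Oren reaches Sable along 5 paths.
Via Thornfield → Anchor → Stratus: 74% × 93% × 60% × 14% = 5.78088%.
Via Stratus: 40% × 14% = 5.6%.
Via Thornfield → Vireo: 74% × 5% × 28% = 1.036%.
Via Vireo: 9% × 28% = 2.52%.
Via Thornfield → Anchor: 74% × 93% × 49% = 33.7218%.
Total: 5.78088% + 5.6% + 1.036% + 2.52% + 33.7218% = 48.65868%.
Rounded: 48.66%.

48.66%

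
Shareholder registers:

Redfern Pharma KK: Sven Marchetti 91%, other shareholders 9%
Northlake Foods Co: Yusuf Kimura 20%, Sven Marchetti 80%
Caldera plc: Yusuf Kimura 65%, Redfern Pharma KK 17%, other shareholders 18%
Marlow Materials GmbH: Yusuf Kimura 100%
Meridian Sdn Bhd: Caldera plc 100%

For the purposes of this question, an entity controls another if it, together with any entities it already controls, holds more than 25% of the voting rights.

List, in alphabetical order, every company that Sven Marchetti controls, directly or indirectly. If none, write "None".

Northlake Foods Co, Redfern Pharma KK

Sven holds 91% of Redfern, so Sven controls Redfern.
Sven holds 80% of Northlake, so Sven controls Northlake.
No other company's threshold is met.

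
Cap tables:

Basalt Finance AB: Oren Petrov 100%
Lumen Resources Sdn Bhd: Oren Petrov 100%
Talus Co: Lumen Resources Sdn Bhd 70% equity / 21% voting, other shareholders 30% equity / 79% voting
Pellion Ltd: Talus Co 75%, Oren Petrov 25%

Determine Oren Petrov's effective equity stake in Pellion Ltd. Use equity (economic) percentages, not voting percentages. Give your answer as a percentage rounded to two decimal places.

Oren reaches Pellion along 2 paths.
Via Lumen → Talus: 100% × 70% × 75% = 52.5%.
Direct stake: 25% = 25%.
Total: 52.5% + 25% = 77.5%.
Rounded: 77.50%.

77.50%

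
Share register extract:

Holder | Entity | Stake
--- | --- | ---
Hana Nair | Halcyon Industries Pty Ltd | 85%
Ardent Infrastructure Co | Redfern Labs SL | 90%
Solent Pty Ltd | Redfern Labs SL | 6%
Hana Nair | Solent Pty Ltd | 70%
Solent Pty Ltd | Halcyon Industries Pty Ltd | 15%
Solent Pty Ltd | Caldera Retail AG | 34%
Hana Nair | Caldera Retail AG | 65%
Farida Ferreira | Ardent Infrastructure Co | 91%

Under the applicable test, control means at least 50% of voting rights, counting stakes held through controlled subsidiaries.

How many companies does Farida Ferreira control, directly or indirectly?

2

Farida holds 91% of Ardent, so Farida controls Ardent.
Ardent holds 90% of Redfern, so Farida controls Redfern.
No other company's threshold is met.
Farida controls 2 companies.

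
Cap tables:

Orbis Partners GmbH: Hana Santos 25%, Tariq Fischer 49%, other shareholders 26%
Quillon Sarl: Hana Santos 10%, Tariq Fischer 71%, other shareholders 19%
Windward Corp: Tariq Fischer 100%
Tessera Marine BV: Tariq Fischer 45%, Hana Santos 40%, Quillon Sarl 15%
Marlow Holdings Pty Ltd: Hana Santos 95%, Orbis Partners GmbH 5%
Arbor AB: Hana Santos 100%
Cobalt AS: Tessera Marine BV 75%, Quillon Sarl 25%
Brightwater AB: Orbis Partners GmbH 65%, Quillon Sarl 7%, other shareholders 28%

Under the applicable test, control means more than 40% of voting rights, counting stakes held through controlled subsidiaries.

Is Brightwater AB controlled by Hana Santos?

Hana holds 95% of Marlow, so Hana controls Marlow.
Hana holds 100% of Arbor, so Hana controls Arbor.
Neither Hana nor any entity Hana controls holds any voting interest in Brightwater.
So Hana does not control Brightwater.

No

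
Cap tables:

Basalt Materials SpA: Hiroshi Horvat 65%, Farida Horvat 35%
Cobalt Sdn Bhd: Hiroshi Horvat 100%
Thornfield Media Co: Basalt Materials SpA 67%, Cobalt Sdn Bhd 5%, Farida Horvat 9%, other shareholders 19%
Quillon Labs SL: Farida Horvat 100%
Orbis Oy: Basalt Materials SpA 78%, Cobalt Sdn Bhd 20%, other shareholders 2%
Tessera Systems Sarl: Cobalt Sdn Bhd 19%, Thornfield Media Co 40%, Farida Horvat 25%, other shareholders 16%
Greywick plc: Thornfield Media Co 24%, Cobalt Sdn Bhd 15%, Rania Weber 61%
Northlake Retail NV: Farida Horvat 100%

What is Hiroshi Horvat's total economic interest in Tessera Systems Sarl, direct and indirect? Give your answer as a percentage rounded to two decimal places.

Hiroshi reaches Tessera along 3 paths.
Via Cobalt: 100% × 19% = 19%.
Via Basalt → Thornfield: 65% × 67% × 40% = 17.42%.
Via Cobalt → Thornfield: 100% × 5% × 40% = 2%.
Total: 19% + 17.42% + 2% = 38.42%.

38.42%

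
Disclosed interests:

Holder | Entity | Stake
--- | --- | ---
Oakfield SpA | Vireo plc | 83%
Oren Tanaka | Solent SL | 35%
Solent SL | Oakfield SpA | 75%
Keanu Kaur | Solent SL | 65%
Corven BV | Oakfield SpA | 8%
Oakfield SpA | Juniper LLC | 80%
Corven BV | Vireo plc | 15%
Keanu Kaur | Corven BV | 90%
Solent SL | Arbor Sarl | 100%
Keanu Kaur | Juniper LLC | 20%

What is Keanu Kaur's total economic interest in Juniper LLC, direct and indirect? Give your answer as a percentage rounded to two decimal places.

64.76%

Keanu reaches Juniper along 3 paths.
Via Solent → Oakfield: 65% × 75% × 80% = 39%.
Via Corven → Oakfield: 90% × 8% × 80% = 5.76%.
Direct stake: 20% = 20%.
Total: 39% + 5.76% + 20% = 64.76%.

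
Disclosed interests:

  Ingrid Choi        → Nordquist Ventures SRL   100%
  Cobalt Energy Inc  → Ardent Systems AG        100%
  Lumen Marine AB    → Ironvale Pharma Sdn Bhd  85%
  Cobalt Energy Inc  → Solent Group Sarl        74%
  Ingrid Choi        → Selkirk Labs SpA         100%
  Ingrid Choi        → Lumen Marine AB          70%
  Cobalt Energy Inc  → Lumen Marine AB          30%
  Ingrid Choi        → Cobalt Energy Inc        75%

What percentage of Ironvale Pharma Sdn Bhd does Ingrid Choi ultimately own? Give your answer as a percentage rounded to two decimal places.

Ingrid reaches Ironvale along 2 paths.
Via Cobalt → Lumen: 75% × 30% × 85% = 19.125%.
Via Lumen: 70% × 85% = 59.5%.
Total: 19.125% + 59.5% = 78.625%.
Rounded: 78.63%.

78.63%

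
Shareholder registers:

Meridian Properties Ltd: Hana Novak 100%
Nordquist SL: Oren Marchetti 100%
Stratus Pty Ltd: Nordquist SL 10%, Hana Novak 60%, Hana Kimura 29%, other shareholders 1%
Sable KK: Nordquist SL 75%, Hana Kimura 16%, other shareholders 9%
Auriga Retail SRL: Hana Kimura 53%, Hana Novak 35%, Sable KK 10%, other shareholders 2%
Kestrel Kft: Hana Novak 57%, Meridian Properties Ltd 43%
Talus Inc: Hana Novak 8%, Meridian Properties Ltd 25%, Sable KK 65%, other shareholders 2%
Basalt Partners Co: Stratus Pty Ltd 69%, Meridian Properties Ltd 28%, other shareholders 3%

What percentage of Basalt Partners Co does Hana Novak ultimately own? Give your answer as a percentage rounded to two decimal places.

Hana Novak reaches Basalt along 2 paths.
Via Stratus: 60% × 69% = 41.4%.
Via Meridian: 100% × 28% = 28%.
Total: 41.4% + 28% = 69.4%.
Rounded: 69.40%.

69.40%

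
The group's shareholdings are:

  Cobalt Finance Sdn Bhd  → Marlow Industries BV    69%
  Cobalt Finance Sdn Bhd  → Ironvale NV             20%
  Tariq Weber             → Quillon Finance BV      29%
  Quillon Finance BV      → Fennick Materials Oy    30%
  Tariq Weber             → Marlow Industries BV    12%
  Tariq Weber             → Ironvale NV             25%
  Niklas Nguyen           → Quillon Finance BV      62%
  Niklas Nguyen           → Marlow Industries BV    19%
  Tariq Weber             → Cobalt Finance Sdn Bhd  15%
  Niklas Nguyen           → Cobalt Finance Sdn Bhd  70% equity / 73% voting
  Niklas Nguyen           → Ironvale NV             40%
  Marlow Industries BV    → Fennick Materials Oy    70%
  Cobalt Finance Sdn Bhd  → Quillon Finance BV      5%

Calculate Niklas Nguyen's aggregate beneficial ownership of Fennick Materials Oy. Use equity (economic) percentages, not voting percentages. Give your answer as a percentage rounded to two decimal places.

Niklas reaches Fennick along 4 paths.
Via Quillon: 62% × 30% = 18.6%.
Via Cobalt → Quillon: 70% × 5% × 30% = 1.05%.
Via Marlow: 19% × 70% = 13.3%.
Via Cobalt → Marlow: 70% × 69% × 70% = 33.81%.
Total: 18.6% + 1.05% + 13.3% + 33.81% = 66.76%.

66.76%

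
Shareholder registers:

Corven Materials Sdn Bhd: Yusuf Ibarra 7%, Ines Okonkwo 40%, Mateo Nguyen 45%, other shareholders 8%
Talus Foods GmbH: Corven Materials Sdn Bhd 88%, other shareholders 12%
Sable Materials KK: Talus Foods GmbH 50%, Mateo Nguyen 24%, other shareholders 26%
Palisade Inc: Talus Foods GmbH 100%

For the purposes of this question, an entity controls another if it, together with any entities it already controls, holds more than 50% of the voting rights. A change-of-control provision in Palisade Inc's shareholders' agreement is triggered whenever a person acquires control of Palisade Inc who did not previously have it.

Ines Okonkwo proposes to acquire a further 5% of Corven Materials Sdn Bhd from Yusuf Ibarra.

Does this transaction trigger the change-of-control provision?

No

The purchase adds only to Ines's holdings (Yusuf's stake shrinks), so Ines is the only person who could newly come to control Palisade.
Ines's largest direct stake is 40% in Corven, which does not meet the threshold, so Ines controls no company.
Neither Ines nor any entity Ines controls holds any voting interest in Palisade.
So before the transaction, Ines does not control Palisade.
After the purchase, Ines's direct stake in Corven rises to 40% + 5% = 45%, and Yusuf's stake falls to 2%.
Ines's side now holds 45% of Corven, not > 50%, so Ines still does not control Corven.
After the transaction, neither Ines nor any entity Ines controls holds a voting interest in Palisade, so Ines still does not control it.
No new person acquires control, so the clause is not triggered.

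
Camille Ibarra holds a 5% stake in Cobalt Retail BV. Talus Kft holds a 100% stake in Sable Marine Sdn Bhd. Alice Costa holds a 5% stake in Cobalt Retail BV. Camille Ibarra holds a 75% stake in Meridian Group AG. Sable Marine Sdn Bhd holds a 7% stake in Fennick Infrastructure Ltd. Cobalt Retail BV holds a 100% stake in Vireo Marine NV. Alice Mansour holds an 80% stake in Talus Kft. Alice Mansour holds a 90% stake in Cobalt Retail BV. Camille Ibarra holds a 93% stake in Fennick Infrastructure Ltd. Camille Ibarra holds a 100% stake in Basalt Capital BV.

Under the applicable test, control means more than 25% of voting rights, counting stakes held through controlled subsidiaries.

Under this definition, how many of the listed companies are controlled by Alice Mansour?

4

Alice Mansour holds 90% of Cobalt, so Alice Mansour controls Cobalt.
Alice Mansour holds 80% of Talus, so Alice Mansour controls Talus.
Talus holds 100% of Sable, so Alice Mansour controls Sable.
Cobalt holds 100% of Vireo, so Alice Mansour controls Vireo.
No other company's threshold is met.
Alice Mansour controls 4 companies.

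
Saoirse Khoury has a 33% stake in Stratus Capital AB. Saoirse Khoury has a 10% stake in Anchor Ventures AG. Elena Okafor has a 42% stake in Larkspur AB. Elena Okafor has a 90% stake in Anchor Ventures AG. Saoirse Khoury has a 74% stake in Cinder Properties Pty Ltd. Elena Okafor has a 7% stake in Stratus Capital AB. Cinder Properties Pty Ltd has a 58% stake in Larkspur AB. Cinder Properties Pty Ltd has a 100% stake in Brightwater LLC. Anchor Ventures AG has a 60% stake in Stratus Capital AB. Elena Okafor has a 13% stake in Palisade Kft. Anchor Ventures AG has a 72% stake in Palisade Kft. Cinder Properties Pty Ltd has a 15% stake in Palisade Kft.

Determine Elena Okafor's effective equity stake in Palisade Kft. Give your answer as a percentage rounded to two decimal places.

77.80%

Elena reaches Palisade along 2 paths.
Direct stake: 13% = 13%.
Via Anchor: 90% × 72% = 64.8%.
Total: 13% + 64.8% = 77.8%.
Rounded: 77.80%.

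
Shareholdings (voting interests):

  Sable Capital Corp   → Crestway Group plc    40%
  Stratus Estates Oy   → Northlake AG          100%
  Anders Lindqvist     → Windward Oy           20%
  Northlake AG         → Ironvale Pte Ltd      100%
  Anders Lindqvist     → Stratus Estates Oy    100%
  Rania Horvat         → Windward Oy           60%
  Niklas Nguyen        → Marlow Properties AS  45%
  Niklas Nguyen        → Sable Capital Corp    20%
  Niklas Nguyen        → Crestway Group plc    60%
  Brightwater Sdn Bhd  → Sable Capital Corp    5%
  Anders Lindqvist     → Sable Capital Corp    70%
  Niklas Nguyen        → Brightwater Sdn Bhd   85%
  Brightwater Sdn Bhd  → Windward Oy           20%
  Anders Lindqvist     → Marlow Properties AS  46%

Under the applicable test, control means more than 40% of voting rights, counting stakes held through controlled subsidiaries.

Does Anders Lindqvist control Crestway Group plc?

Anders holds 100% of Stratus, so Anders controls Stratus.
Anders holds 70% of Sable, so Anders controls Sable.
Anders holds 46% of Marlow, so Anders controls Marlow.
Stratus holds 100% of Northlake, so Anders controls Northlake.
Northlake holds 100% of Ironvale, so Anders controls Ironvale.
In Crestway, Anders's side holds only 40%, not > 40%.
So Anders does not control Crestway.

No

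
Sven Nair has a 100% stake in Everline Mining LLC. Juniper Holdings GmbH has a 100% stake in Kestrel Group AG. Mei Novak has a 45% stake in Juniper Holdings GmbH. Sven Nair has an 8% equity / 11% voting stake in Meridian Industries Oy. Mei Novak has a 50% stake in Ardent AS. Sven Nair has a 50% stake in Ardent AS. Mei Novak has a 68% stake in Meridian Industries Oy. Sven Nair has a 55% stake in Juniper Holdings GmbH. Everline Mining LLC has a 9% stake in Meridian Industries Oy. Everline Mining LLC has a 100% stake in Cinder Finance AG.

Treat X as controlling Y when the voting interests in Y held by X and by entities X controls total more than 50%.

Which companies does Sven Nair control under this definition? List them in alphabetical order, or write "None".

Sven holds 100% of Everline, so Sven controls Everline.
Everline holds 100% of Cinder, so Sven controls Cinder.
Sven holds 55% of Juniper, so Sven controls Juniper.
Juniper holds 100% of Kestrel, so Sven controls Kestrel.
No other company's threshold is met.

Cinder Finance AG, Everline Mining LLC, Juniper Holdings GmbH, Kestrel Group AG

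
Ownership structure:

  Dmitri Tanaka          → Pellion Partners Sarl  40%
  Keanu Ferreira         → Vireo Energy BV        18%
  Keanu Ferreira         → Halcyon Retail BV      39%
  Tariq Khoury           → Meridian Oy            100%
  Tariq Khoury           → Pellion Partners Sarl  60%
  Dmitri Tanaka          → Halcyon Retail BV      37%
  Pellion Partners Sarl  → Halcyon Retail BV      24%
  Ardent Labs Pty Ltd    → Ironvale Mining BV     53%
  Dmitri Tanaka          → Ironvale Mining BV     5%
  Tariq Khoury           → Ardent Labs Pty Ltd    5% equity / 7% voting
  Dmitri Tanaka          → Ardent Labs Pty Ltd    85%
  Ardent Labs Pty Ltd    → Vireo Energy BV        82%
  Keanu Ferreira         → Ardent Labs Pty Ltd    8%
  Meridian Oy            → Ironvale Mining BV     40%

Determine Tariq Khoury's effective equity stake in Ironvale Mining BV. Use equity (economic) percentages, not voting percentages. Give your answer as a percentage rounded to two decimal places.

42.65%

Tariq reaches Ironvale along 2 paths.
Via Meridian: 100% × 40% = 40%.
Via Ardent: 5% × 53% = 2.65%.
Total: 40% + 2.65% = 42.65%.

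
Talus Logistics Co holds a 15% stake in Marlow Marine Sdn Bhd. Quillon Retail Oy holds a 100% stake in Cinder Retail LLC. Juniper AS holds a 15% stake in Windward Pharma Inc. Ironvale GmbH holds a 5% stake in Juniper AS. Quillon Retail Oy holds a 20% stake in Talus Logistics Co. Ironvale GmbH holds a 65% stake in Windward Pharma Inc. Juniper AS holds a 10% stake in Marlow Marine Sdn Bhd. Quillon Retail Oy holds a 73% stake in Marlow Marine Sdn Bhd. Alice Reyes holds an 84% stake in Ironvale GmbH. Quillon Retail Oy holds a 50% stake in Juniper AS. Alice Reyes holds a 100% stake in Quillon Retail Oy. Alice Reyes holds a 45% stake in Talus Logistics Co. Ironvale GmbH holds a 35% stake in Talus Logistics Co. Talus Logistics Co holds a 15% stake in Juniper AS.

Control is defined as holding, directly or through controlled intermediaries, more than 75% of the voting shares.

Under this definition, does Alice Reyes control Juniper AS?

Alice holds 100% of Quillon, so Alice controls Quillon.
Alice holds 84% of Ironvale, so Alice controls Ironvale.
Alice and Ironvale and Quillon together hold 45% + 35% + 20% = 100% of Talus, so Alice controls Talus.
Quillon holds 100% of Cinder, so Alice controls Cinder.
Quillon and Talus together hold 73% + 15% = 88% of Marlow, so Alice controls Marlow.
In Juniper, Alice's side holds only 5% + 15% + 50% = 70%, not > 75%.
So Alice does not control Juniper.

No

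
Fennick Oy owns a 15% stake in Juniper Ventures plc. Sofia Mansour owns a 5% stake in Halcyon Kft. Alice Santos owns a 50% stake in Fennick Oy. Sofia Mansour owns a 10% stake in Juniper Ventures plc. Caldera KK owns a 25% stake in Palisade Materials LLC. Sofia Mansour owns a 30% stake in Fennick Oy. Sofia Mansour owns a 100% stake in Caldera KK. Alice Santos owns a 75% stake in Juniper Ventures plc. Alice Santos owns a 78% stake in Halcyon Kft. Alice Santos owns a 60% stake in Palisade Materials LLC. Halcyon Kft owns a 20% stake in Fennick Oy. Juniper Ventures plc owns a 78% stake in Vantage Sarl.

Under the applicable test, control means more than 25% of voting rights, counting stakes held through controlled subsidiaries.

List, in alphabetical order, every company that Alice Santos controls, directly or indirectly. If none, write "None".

Alice holds 78% of Halcyon, so Alice controls Halcyon.
Alice and Halcyon together hold 50% + 20% = 70% of Fennick, so Alice controls Fennick.
Fennick and Alice together hold 15% + 75% = 90% of Juniper, so Alice controls Juniper.
Alice holds 60% of Palisade, so Alice controls Palisade.
Juniper holds 78% of Vantage, so Alice controls Vantage.
No other company's threshold is met.

Fennick Oy, Halcyon Kft, Juniper Ventures plc, Palisade Materials LLC, Vantage Sarl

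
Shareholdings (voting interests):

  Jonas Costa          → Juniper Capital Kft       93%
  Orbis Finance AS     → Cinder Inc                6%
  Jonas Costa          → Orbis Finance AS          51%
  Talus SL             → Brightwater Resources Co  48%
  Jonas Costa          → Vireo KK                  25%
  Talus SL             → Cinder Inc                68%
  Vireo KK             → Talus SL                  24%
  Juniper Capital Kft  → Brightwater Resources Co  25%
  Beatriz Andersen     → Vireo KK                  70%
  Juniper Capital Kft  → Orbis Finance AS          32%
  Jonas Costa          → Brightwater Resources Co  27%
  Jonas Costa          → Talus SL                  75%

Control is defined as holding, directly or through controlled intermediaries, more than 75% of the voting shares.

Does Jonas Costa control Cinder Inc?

Jonas holds 93% of Juniper, so Jonas controls Juniper.
Juniper and Jonas together hold 32% + 51% = 83% of Orbis, so Jonas controls Orbis.
In Cinder, Jonas's side holds only 6%, not > 75%.
So Jonas does not control Cinder.

No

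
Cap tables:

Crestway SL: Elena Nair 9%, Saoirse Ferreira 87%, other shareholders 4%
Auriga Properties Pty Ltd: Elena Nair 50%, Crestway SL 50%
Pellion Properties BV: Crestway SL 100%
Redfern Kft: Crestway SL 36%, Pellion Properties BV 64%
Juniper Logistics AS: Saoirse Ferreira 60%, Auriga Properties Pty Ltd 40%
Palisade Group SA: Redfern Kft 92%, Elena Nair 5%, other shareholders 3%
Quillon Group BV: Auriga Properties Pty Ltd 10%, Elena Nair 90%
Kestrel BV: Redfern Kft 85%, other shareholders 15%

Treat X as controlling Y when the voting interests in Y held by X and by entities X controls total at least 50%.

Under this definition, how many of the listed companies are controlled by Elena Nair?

Elena holds 50% of Auriga, so Elena controls Auriga.
Auriga and Elena together hold 10% + 90% = 100% of Quillon, so Elena controls Quillon.
No other company's threshold is met.
Elena controls 2 companies.

2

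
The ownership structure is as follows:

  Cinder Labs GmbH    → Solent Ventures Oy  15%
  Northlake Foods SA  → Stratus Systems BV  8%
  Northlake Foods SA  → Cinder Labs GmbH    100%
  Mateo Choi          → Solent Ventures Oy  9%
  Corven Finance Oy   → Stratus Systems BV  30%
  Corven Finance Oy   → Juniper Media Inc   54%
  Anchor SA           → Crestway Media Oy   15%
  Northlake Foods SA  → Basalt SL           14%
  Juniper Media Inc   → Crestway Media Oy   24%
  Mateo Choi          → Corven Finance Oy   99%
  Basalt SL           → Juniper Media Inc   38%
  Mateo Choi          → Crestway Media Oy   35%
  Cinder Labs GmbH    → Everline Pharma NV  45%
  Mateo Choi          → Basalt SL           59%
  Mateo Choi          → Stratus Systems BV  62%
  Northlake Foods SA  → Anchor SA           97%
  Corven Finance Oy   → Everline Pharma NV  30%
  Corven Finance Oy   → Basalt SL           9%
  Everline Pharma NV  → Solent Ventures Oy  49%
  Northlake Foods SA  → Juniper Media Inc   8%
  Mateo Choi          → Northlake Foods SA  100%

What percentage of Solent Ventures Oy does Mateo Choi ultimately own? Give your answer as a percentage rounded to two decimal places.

Mateo reaches Solent along 4 paths.
Via Northlake → Cinder → Everline: 100% × 100% × 45% × 49% = 22.05%.
Via Corven → Everline: 99% × 30% × 49% = 14.553%.
Via Northlake → Cinder: 100% × 100% × 15% = 15%.
Direct stake: 9% = 9%.
Total: 22.05% + 14.553% + 15% + 9% = 60.603%.
Rounded: 60.60%.

60.60%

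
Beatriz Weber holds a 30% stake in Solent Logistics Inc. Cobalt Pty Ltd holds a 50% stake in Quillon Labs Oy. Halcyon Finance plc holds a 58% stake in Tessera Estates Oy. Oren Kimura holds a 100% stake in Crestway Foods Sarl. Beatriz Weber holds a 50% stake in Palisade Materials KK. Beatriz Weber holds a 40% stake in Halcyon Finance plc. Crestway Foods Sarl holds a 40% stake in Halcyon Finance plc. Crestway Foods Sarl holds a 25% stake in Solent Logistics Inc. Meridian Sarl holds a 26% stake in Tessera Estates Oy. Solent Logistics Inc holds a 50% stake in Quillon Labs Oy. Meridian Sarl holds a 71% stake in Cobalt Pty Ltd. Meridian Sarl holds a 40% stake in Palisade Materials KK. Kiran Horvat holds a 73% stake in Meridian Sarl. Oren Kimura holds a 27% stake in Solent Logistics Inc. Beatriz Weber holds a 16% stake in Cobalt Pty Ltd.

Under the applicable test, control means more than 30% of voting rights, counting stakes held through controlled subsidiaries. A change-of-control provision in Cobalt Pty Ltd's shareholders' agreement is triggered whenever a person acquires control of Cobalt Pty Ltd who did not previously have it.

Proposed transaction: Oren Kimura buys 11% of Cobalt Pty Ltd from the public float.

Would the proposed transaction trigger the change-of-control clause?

No

The purchase changes only Oren's holdings, so Oren is the only person who could newly come to control Cobalt.
Oren holds 100% of Crestway, so Oren controls Crestway.
Oren and Crestway together hold 27% + 25% = 52% of Solent, so Oren controls Solent.
Crestway holds 40% of Halcyon, so Oren controls Halcyon.
Solent holds 50% of Quillon, so Oren controls Quillon.
Halcyon holds 58% of Tessera, so Oren controls Tessera.
Neither Oren nor any entity Oren controls holds any voting interest in Cobalt.
So before the transaction, Oren does not control Cobalt.
After the purchase, Oren holds 11% of Cobalt directly.
After the transaction, Oren's side holds 11% of Cobalt, not > 30%, so Oren still does not control Cobalt.
No new person acquires control, so the clause is not triggered.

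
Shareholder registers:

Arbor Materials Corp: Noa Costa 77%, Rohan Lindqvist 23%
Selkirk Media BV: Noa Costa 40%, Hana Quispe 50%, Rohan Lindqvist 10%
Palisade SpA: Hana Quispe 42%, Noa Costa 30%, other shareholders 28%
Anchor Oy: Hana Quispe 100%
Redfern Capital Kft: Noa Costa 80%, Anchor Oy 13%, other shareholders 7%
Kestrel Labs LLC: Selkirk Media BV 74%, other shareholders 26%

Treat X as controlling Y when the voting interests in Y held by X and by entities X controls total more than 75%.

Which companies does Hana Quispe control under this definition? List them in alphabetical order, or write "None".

Hana holds 100% of Anchor, so Hana controls Anchor.
No other company's threshold is met.

Anchor Oy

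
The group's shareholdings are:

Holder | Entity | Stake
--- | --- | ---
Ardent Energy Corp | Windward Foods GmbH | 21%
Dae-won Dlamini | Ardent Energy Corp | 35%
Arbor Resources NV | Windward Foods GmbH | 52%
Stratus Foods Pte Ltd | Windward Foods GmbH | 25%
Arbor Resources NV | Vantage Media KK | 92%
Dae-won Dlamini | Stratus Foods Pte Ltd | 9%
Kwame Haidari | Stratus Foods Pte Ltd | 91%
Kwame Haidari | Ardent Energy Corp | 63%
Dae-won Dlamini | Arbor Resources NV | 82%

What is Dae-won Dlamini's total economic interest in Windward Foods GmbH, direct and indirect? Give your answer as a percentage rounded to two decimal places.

Dae-won reaches Windward along 3 paths.
Via Arbor: 82% × 52% = 42.64%.
Via Stratus: 9% × 25% = 2.25%.
Via Ardent: 35% × 21% = 7.35%.
Total: 42.64% + 2.25% + 7.35% = 52.24%.

52.24%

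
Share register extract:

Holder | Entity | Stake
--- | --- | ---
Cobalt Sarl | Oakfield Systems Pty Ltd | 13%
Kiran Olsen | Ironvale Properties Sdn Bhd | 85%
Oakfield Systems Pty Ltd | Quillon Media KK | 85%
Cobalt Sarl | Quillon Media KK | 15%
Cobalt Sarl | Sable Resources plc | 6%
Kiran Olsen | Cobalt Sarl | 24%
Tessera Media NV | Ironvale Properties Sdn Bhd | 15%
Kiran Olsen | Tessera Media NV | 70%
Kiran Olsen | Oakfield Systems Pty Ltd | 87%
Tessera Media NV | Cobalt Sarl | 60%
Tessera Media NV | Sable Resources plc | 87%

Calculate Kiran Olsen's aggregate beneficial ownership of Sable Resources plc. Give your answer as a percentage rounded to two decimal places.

64.86%

Kiran reaches Sable along 3 paths.
Via Tessera: 70% × 87% = 60.9%.
Via Tessera → Cobalt: 70% × 60% × 6% = 2.52%.
Via Cobalt: 24% × 6% = 1.44%.
Total: 60.9% + 2.52% + 1.44% = 64.86%.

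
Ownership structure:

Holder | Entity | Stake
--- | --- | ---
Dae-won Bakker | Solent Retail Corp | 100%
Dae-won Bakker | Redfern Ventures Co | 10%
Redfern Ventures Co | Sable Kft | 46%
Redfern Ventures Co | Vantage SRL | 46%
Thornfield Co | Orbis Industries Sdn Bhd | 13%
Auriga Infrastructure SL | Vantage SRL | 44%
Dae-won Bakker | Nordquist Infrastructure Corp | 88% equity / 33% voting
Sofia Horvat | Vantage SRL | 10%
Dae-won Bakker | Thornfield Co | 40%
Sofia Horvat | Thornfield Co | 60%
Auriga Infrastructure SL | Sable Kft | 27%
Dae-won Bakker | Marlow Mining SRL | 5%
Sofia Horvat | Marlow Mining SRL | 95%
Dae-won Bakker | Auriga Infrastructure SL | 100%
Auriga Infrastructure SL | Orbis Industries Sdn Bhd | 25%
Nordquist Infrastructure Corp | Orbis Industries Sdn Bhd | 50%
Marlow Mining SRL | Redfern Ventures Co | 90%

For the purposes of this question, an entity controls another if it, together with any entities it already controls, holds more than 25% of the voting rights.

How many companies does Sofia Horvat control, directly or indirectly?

Sofia holds 60% of Thornfield, so Sofia controls Thornfield.
Sofia holds 95% of Marlow, so Sofia controls Marlow.
Marlow holds 90% of Redfern, so Sofia controls Redfern.
Sofia and Redfern together hold 10% + 46% = 56% of Vantage, so Sofia controls Vantage.
Redfern holds 46% of Sable, so Sofia controls Sable.
No other company's threshold is met.
Sofia controls 5 companies.

5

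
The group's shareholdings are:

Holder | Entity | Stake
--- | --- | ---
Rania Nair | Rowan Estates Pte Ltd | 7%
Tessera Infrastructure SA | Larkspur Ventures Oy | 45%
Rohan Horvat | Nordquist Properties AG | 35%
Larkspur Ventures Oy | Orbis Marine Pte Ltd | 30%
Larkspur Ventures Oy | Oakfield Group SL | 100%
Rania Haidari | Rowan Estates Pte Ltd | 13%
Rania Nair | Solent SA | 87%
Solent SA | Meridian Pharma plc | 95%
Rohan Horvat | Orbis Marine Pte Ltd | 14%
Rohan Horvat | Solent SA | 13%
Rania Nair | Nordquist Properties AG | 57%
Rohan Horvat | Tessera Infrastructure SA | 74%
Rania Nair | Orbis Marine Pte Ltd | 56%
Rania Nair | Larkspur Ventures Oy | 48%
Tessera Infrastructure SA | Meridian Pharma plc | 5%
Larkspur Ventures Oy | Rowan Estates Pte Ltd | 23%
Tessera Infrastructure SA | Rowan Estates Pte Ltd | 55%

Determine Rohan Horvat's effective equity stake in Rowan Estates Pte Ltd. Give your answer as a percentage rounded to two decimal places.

Rohan reaches Rowan along 2 paths.
Via Tessera → Larkspur: 74% × 45% × 23% = 7.659%.
Via Tessera: 74% × 55% = 40.7%.
Total: 7.659% + 40.7% = 48.359%.
Rounded: 48.36%.

48.36%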